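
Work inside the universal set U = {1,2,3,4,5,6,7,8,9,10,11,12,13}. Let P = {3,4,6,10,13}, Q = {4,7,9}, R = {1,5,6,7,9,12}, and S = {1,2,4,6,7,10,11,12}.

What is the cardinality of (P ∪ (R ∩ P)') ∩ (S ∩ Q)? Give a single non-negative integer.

2

R ∩ P = {6}
(R ∩ P)' = {1,2,3,4,5,7,8,9,10,11,12,13}
P ∪ (R ∩ P)' = {1,2,3,4,5,6,7,8,9,10,11,12,13}
S ∩ Q = {4,7}
(P ∪ (R ∩ P)') ∩ (S ∩ Q) = {4,7}
|(P ∪ (R ∩ P)') ∩ (S ∩ Q)| = 2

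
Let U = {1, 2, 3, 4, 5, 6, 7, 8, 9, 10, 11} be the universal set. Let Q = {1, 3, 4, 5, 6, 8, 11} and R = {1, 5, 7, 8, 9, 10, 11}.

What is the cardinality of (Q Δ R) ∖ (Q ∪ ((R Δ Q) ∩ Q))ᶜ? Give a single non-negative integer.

Q Δ R = {3, 4, 6, 7, 9, 10}
R Δ Q = {3, 4, 6, 7, 9, 10}
(R Δ Q) ∩ Q = {3, 4, 6}
Q ∪ ((R Δ Q) ∩ Q) = {1, 3, 4, 5, 6, 8, 11}
(Q ∪ ((R Δ Q) ∩ Q))ᶜ = {2, 7, 9, 10}
(Q Δ R) ∖ (Q ∪ ((R Δ Q) ∩ Q))ᶜ = {3, 4, 6}
|(Q Δ R) ∖ (Q ∪ ((R Δ Q) ∩ Q))ᶜ| = 3

3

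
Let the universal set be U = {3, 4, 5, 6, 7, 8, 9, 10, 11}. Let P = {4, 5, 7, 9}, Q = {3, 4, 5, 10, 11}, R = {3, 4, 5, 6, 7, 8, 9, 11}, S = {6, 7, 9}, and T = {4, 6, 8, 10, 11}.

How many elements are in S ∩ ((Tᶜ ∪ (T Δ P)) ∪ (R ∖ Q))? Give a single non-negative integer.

Tᶜ = {3, 5, 7, 9}
T Δ P = {5, 6, 7, 8, 9, 10, 11}
Tᶜ ∪ (T Δ P) = {3, 5, 6, 7, 8, 9, 10, 11}
R ∖ Q = {6, 7, 8, 9}
(Tᶜ ∪ (T Δ P)) ∪ (R ∖ Q) = {3, 5, 6, 7, 8, 9, 10, 11}
S ∩ ((Tᶜ ∪ (T Δ P)) ∪ (R ∖ Q)) = {6, 7, 9}
|S ∩ ((Tᶜ ∪ (T Δ P)) ∪ (R ∖ Q))| = 3

3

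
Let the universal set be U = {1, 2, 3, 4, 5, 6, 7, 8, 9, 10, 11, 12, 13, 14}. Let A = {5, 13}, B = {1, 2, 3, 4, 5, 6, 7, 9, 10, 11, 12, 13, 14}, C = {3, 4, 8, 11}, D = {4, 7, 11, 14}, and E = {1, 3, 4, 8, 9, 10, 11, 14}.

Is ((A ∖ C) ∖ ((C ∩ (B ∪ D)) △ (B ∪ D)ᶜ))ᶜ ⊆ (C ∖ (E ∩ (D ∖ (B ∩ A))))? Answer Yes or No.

No

A ∖ C = {5, 13}
B ∪ D = {1, 2, 3, 4, 5, 6, 7, 9, 10, 11, 12, 13, 14}
C ∩ (B ∪ D) = {3, 4, 11}
(B ∪ D)ᶜ = {8}
(C ∩ (B ∪ D)) △ (B ∪ D)ᶜ = {3, 4, 8, 11}
(A ∖ C) ∖ ((C ∩ (B ∪ D)) △ (B ∪ D)ᶜ) = {5, 13}
((A ∖ C) ∖ ((C ∩ (B ∪ D)) △ (B ∪ D)ᶜ))ᶜ = {1, 2, 3, 4, 6, 7, 8, 9, 10, 11, 12, 14}
B ∩ A = {5, 13}
D ∖ (B ∩ A) = {4, 7, 11, 14}
E ∩ (D ∖ (B ∩ A)) = {4, 11, 14}
C ∖ (E ∩ (D ∖ (B ∩ A))) = {3, 8}
1 ∈ ((A ∖ C) ∖ ((C ∩ (B ∪ D)) △ (B ∪ D)ᶜ))ᶜ but 1 ∉ C ∖ (E ∩ (D ∖ (B ∩ A))), so the inclusion fails.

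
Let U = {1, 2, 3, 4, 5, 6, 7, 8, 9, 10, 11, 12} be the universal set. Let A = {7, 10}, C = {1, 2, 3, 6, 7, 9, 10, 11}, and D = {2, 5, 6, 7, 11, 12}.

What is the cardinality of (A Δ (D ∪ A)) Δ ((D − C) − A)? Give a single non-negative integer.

D ∪ A = {2, 5, 6, 7, 10, 11, 12}
A Δ (D ∪ A) = {2, 5, 6, 11, 12}
D − C = {5, 12}
(D − C) − A = {5, 12}
(A Δ (D ∪ A)) Δ ((D − C) − A) = {2, 6, 11}
|(A Δ (D ∪ A)) Δ ((D − C) − A)| = 3

3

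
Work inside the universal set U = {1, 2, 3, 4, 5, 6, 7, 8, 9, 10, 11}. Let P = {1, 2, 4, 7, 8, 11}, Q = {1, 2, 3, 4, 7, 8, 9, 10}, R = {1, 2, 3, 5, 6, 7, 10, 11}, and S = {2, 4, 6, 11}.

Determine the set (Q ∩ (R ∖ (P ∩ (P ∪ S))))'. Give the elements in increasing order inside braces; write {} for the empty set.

{1, 2, 4, 5, 6, 7, 8, 9, 11}

P ∪ S = {1, 2, 4, 6, 7, 8, 11}
P ∩ (P ∪ S) = {1, 2, 4, 7, 8, 11}
R ∖ (P ∩ (P ∪ S)) = {3, 5, 6, 10}
Q ∩ (R ∖ (P ∩ (P ∪ S))) = {3, 10}
(Q ∩ (R ∖ (P ∩ (P ∪ S))))' = {1, 2, 4, 5, 6, 7, 8, 9, 11}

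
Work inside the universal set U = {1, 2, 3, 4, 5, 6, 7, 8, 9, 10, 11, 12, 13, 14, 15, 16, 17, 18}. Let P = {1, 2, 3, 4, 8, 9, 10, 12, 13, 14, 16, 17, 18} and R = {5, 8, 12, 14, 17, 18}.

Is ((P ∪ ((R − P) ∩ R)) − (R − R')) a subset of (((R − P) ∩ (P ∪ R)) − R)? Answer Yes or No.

No

R − P = {5}
(R − P) ∩ R = {5}
P ∪ ((R − P) ∩ R) = {1, 2, 3, 4, 5, 8, 9, 10, 12, 13, 14, 16, 17, 18}
R' = {1, 2, 3, 4, 6, 7, 9, 10, 11, 13, 15, 16}
R − R' = {5, 8, 12, 14, 17, 18}
(P ∪ ((R − P) ∩ R)) − (R − R') = {1, 2, 3, 4, 9, 10, 13, 16}
P ∪ R = {1, 2, 3, 4, 5, 8, 9, 10, 12, 13, 14, 16, 17, 18}
(R − P) ∩ (P ∪ R) = {5}
((R − P) ∩ (P ∪ R)) − R = {}
1 ∈ (P ∪ ((R − P) ∩ R)) − (R − R') but 1 ∉ ((R − P) ∩ (P ∪ R)) − R, so the inclusion fails.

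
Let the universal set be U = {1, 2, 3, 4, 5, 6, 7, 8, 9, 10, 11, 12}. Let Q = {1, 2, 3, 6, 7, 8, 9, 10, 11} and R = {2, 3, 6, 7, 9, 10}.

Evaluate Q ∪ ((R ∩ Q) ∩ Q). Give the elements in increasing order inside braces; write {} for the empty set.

R ∩ Q = {2, 3, 6, 7, 9, 10}
(R ∩ Q) ∩ Q = {2, 3, 6, 7, 9, 10}
Q ∪ ((R ∩ Q) ∩ Q) = {1, 2, 3, 6, 7, 8, 9, 10, 11}

{1, 2, 3, 6, 7, 8, 9, 10, 11}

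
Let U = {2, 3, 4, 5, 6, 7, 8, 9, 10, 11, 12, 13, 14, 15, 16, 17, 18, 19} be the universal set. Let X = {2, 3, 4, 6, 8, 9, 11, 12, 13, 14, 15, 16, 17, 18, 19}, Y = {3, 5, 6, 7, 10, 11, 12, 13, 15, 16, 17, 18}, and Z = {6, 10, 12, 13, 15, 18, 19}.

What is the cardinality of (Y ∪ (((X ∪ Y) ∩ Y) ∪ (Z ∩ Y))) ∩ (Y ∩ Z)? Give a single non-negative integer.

X ∪ Y = {2, 3, 4, 5, 6, 7, 8, 9, 10, 11, 12, 13, 14, 15, 16, 17, 18, 19}
(X ∪ Y) ∩ Y = {3, 5, 6, 7, 10, 11, 12, 13, 15, 16, 17, 18}
Z ∩ Y = {6, 10, 12, 13, 15, 18}
((X ∪ Y) ∩ Y) ∪ (Z ∩ Y) = {3, 5, 6, 7, 10, 11, 12, 13, 15, 16, 17, 18}
Y ∪ (((X ∪ Y) ∩ Y) ∪ (Z ∩ Y)) = {3, 5, 6, 7, 10, 11, 12, 13, 15, 16, 17, 18}
Y ∩ Z = {6, 10, 12, 13, 15, 18}
(Y ∪ (((X ∪ Y) ∩ Y) ∪ (Z ∩ Y))) ∩ (Y ∩ Z) = {6, 10, 12, 13, 15, 18}
|(Y ∪ (((X ∪ Y) ∩ Y) ∪ (Z ∩ Y))) ∩ (Y ∩ Z)| = 6

6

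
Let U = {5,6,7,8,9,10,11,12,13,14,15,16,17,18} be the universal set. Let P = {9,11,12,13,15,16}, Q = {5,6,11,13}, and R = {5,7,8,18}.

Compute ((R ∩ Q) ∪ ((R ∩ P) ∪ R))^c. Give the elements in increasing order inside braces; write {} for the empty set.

{6,9,10,11,12,13,14,15,16,17}

R ∩ Q = {5}
R ∩ P = {}
(R ∩ P) ∪ R = {5,7,8,18}
(R ∩ Q) ∪ ((R ∩ P) ∪ R) = {5,7,8,18}
((R ∩ Q) ∪ ((R ∩ P) ∪ R))^c = {6,9,10,11,12,13,14,15,16,17}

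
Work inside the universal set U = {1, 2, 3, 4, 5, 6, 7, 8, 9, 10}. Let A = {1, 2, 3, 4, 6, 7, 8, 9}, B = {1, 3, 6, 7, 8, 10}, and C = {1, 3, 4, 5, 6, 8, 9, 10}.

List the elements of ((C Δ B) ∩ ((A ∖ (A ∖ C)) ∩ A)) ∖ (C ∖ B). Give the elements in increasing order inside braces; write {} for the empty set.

C Δ B = {4, 5, 7, 9}
A ∖ C = {2, 7}
A ∖ (A ∖ C) = {1, 3, 4, 6, 8, 9}
(A ∖ (A ∖ C)) ∩ A = {1, 3, 4, 6, 8, 9}
(C Δ B) ∩ ((A ∖ (A ∖ C)) ∩ A) = {4, 9}
C ∖ B = {4, 5, 9}
((C Δ B) ∩ ((A ∖ (A ∖ C)) ∩ A)) ∖ (C ∖ B) = {}

{}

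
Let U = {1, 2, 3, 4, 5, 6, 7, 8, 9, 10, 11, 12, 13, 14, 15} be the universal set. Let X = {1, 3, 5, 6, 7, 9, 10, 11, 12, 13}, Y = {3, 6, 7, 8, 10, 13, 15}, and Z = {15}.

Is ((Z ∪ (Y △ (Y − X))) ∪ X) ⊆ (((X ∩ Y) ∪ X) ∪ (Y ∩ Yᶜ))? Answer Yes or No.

No

Y − X = {8, 15}
Y △ (Y − X) = {3, 6, 7, 10, 13}
Z ∪ (Y △ (Y − X)) = {3, 6, 7, 10, 13, 15}
(Z ∪ (Y △ (Y − X))) ∪ X = {1, 3, 5, 6, 7, 9, 10, 11, 12, 13, 15}
X ∩ Y = {3, 6, 7, 10, 13}
(X ∩ Y) ∪ X = {1, 3, 5, 6, 7, 9, 10, 11, 12, 13}
Yᶜ = {1, 2, 4, 5, 9, 11, 12, 14}
Y ∩ Yᶜ = {}
((X ∩ Y) ∪ X) ∪ (Y ∩ Yᶜ) = {1, 3, 5, 6, 7, 9, 10, 11, 12, 13}
15 ∈ (Z ∪ (Y △ (Y − X))) ∪ X but 15 ∉ ((X ∩ Y) ∪ X) ∪ (Y ∩ Yᶜ), so the inclusion fails.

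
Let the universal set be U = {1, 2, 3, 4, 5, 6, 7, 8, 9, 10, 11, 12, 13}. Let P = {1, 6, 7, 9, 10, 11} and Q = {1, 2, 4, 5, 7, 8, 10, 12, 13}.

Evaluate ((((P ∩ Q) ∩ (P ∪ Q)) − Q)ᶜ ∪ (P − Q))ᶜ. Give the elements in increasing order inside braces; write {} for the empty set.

P ∩ Q = {1, 7, 10}
P ∪ Q = {1, 2, 4, 5, 6, 7, 8, 9, 10, 11, 12, 13}
(P ∩ Q) ∩ (P ∪ Q) = {1, 7, 10}
((P ∩ Q) ∩ (P ∪ Q)) − Q = {}
(((P ∩ Q) ∩ (P ∪ Q)) − Q)ᶜ = {1, 2, 3, 4, 5, 6, 7, 8, 9, 10, 11, 12, 13}
P − Q = {6, 9, 11}
(((P ∩ Q) ∩ (P ∪ Q)) − Q)ᶜ ∪ (P − Q) = {1, 2, 3, 4, 5, 6, 7, 8, 9, 10, 11, 12, 13}
((((P ∩ Q) ∩ (P ∪ Q)) − Q)ᶜ ∪ (P − Q))ᶜ = {}

{}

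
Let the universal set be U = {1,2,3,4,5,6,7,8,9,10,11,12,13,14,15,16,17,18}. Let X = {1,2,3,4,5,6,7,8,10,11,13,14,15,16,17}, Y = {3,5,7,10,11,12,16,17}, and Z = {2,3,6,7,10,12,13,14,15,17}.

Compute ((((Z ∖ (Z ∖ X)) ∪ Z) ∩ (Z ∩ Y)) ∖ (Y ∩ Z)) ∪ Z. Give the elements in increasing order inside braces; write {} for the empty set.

Z ∖ X = {12}
Z ∖ (Z ∖ X) = {2,3,6,7,10,13,14,15,17}
(Z ∖ (Z ∖ X)) ∪ Z = {2,3,6,7,10,12,13,14,15,17}
Z ∩ Y = {3,7,10,12,17}
((Z ∖ (Z ∖ X)) ∪ Z) ∩ (Z ∩ Y) = {3,7,10,12,17}
Y ∩ Z = {3,7,10,12,17}
(((Z ∖ (Z ∖ X)) ∪ Z) ∩ (Z ∩ Y)) ∖ (Y ∩ Z) = {}
((((Z ∖ (Z ∖ X)) ∪ Z) ∩ (Z ∩ Y)) ∖ (Y ∩ Z)) ∪ Z = {2,3,6,7,10,12,13,14,15,17}

{2,3,6,7,10,12,13,14,15,17}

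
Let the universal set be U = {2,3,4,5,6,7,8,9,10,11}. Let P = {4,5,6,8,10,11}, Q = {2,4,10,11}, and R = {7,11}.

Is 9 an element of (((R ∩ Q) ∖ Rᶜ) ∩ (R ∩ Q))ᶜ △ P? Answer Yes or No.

9 ∉ R and 9 ∉ Q, so 9 ∉ R ∩ Q
9 ∉ R, so 9 ∈ Rᶜ
9 ∉ (R ∩ Q) and 9 ∈ Rᶜ, so 9 ∉ (R ∩ Q) ∖ Rᶜ
9 ∉ R and 9 ∉ Q, so 9 ∉ R ∩ Q
9 ∉ ((R ∩ Q) ∖ Rᶜ) and 9 ∉ (R ∩ Q), so 9 ∉ ((R ∩ Q) ∖ Rᶜ) ∩ (R ∩ Q)
9 ∈ (((R ∩ Q) ∖ Rᶜ) ∩ (R ∩ Q))ᶜ since 9 ∉ (((R ∩ Q) ∖ Rᶜ) ∩ (R ∩ Q))
9 ∈ (((R ∩ Q) ∖ Rᶜ) ∩ (R ∩ Q))ᶜ and 9 ∉ P, so 9 ∈ (((R ∩ Q) ∖ Rᶜ) ∩ (R ∩ Q))ᶜ △ P

Yes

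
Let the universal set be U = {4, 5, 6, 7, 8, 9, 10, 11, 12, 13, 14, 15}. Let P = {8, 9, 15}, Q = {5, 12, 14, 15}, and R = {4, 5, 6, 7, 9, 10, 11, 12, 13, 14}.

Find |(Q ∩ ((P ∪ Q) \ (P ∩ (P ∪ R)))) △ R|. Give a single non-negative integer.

7

P ∪ Q = {5, 8, 9, 12, 14, 15}
P ∪ R = {4, 5, 6, 7, 8, 9, 10, 11, 12, 13, 14, 15}
P ∩ (P ∪ R) = {8, 9, 15}
(P ∪ Q) \ (P ∩ (P ∪ R)) = {5, 12, 14}
Q ∩ ((P ∪ Q) \ (P ∩ (P ∪ R))) = {5, 12, 14}
(Q ∩ ((P ∪ Q) \ (P ∩ (P ∪ R)))) △ R = {4, 6, 7, 9, 10, 11, 13}
|(Q ∩ ((P ∪ Q) \ (P ∩ (P ∪ R)))) △ R| = 7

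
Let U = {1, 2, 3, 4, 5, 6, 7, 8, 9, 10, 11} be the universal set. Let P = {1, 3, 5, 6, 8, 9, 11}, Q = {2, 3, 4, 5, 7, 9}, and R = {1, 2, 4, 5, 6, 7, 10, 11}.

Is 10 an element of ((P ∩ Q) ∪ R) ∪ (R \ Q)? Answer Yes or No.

10 ∉ P and 10 ∉ Q, so 10 ∉ P ∩ Q
10 ∉ (P ∩ Q) and 10 ∈ R, so 10 ∈ (P ∩ Q) ∪ R
10 ∈ R and 10 ∉ Q, so 10 ∈ R \ Q
10 ∈ ((P ∩ Q) ∪ R) and 10 ∈ (R \ Q), so 10 ∈ ((P ∩ Q) ∪ R) ∪ (R \ Q)

Yes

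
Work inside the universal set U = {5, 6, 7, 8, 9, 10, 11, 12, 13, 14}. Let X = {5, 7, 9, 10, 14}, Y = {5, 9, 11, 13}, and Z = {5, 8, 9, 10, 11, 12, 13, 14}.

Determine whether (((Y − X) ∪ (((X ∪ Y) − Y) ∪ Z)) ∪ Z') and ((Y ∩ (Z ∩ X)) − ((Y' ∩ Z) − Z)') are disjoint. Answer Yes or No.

Yes

Y − X = {11, 13}
X ∪ Y = {5, 7, 9, 10, 11, 13, 14}
(X ∪ Y) − Y = {7, 10, 14}
((X ∪ Y) − Y) ∪ Z = {5, 7, 8, 9, 10, 11, 12, 13, 14}
(Y − X) ∪ (((X ∪ Y) − Y) ∪ Z) = {5, 7, 8, 9, 10, 11, 12, 13, 14}
Z' = {6, 7}
((Y − X) ∪ (((X ∪ Y) − Y) ∪ Z)) ∪ Z' = {5, 6, 7, 8, 9, 10, 11, 12, 13, 14}
Z ∩ X = {5, 9, 10, 14}
Y ∩ (Z ∩ X) = {5, 9}
Y' = {6, 7, 8, 10, 12, 14}
Y' ∩ Z = {8, 10, 12, 14}
(Y' ∩ Z) − Z = {}
((Y' ∩ Z) − Z)' = {5, 6, 7, 8, 9, 10, 11, 12, 13, 14}
(Y ∩ (Z ∩ X)) − ((Y' ∩ Z) − Z)' = {}
{5, 6, 7, 8, 9, 10, 11, 12, 13, 14} and {} share no elements.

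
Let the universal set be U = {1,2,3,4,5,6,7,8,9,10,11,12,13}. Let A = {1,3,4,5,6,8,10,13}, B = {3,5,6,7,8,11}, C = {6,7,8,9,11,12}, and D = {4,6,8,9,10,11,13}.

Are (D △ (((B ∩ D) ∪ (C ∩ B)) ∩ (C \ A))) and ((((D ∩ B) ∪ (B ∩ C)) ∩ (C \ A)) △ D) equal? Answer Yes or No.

B ∩ D = {6,8,11}
C ∩ B = {6,7,8,11}
(B ∩ D) ∪ (C ∩ B) = {6,7,8,11}
C \ A = {7,9,11,12}
((B ∩ D) ∪ (C ∩ B)) ∩ (C \ A) = {7,11}
D △ (((B ∩ D) ∪ (C ∩ B)) ∩ (C \ A)) = {4,6,7,8,9,10,13}
D ∩ B = {6,8,11}
B ∩ C = {6,7,8,11}
(D ∩ B) ∪ (B ∩ C) = {6,7,8,11}
((D ∩ B) ∪ (B ∩ C)) ∩ (C \ A) = {7,11}
(((D ∩ B) ∪ (B ∩ C)) ∩ (C \ A)) △ D = {4,6,7,8,9,10,13}
Both equal {4,6,7,8,9,10,13}, so D △ (((B ∩ D) ∪ (C ∩ B)) ∩ (C \ A)) = (((D ∩ B) ∪ (B ∩ C)) ∩ (C \ A)) △ D.

Yes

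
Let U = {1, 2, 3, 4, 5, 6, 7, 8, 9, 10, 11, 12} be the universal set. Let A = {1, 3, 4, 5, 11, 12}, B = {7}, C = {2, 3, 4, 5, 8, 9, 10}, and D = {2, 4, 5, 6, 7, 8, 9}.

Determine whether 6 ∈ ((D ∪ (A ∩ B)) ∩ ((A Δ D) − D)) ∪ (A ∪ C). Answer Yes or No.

6 ∉ A and 6 ∉ B, so 6 ∉ A ∩ B
6 ∈ D and 6 ∉ (A ∩ B), so 6 ∈ D ∪ (A ∩ B)
6 ∉ A and 6 ∈ D, so 6 ∈ A Δ D
6 ∈ (A Δ D) and 6 ∈ D, so 6 ∉ (A Δ D) − D
6 ∈ (D ∪ (A ∩ B)) and 6 ∉ ((A Δ D) − D), so 6 ∉ (D ∪ (A ∩ B)) ∩ ((A Δ D) − D)
6 ∉ A and 6 ∉ C, so 6 ∉ A ∪ C
6 ∉ ((D ∪ (A ∩ B)) ∩ ((A Δ D) − D)) and 6 ∉ (A ∪ C), so 6 ∉ ((D ∪ (A ∩ B)) ∩ ((A Δ D) − D)) ∪ (A ∪ C)

No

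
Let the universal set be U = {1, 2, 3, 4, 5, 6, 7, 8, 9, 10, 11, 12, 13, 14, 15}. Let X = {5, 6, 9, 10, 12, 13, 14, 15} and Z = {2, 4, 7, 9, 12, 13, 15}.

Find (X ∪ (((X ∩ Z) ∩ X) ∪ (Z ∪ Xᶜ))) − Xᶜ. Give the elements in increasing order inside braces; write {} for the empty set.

X ∩ Z = {9, 12, 13, 15}
(X ∩ Z) ∩ X = {9, 12, 13, 15}
Xᶜ = {1, 2, 3, 4, 7, 8, 11}
Z ∪ Xᶜ = {1, 2, 3, 4, 7, 8, 9, 11, 12, 13, 15}
((X ∩ Z) ∩ X) ∪ (Z ∪ Xᶜ) = {1, 2, 3, 4, 7, 8, 9, 11, 12, 13, 15}
X ∪ (((X ∩ Z) ∩ X) ∪ (Z ∪ Xᶜ)) = {1, 2, 3, 4, 5, 6, 7, 8, 9, 10, 11, 12, 13, 14, 15}
(X ∪ (((X ∩ Z) ∩ X) ∪ (Z ∪ Xᶜ))) − Xᶜ = {5, 6, 9, 10, 12, 13, 14, 15}

{5, 6, 9, 10, 12, 13, 14, 15}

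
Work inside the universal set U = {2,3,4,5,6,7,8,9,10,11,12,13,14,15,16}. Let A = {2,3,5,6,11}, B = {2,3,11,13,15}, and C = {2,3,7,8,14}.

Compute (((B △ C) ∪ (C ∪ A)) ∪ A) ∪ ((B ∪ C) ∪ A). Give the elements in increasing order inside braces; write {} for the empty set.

B △ C = {7,8,11,13,14,15}
C ∪ A = {2,3,5,6,7,8,11,14}
(B △ C) ∪ (C ∪ A) = {2,3,5,6,7,8,11,13,14,15}
((B △ C) ∪ (C ∪ A)) ∪ A = {2,3,5,6,7,8,11,13,14,15}
B ∪ C = {2,3,7,8,11,13,14,15}
(B ∪ C) ∪ A = {2,3,5,6,7,8,11,13,14,15}
(((B △ C) ∪ (C ∪ A)) ∪ A) ∪ ((B ∪ C) ∪ A) = {2,3,5,6,7,8,11,13,14,15}

{2,3,5,6,7,8,11,13,14,15}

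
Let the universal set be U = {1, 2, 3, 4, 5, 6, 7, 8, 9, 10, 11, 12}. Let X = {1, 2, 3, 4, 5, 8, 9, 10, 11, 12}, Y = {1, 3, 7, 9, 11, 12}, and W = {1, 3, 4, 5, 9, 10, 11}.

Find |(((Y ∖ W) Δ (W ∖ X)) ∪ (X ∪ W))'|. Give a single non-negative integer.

Y ∖ W = {7, 12}
W ∖ X = {}
(Y ∖ W) Δ (W ∖ X) = {7, 12}
X ∪ W = {1, 2, 3, 4, 5, 8, 9, 10, 11, 12}
((Y ∖ W) Δ (W ∖ X)) ∪ (X ∪ W) = {1, 2, 3, 4, 5, 7, 8, 9, 10, 11, 12}
(((Y ∖ W) Δ (W ∖ X)) ∪ (X ∪ W))' = {6}
|(((Y ∖ W) Δ (W ∖ X)) ∪ (X ∪ W))'| = 1

1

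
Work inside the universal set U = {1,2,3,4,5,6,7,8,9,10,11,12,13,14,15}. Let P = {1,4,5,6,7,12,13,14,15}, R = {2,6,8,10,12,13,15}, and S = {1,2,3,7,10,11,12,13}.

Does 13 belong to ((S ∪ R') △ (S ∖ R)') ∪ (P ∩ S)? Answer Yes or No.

13 ∈ R, so 13 ∉ R'
13 ∈ S and 13 ∉ R', so 13 ∈ S ∪ R'
13 ∈ S and 13 ∈ R, so 13 ∉ S ∖ R
13 ∈ (S ∖ R)' since 13 ∉ (S ∖ R)
13 ∈ (S ∪ R') and 13 ∈ (S ∖ R)', so 13 ∉ (S ∪ R') △ (S ∖ R)'
13 ∈ P and 13 ∈ S, so 13 ∈ P ∩ S
13 ∉ ((S ∪ R') △ (S ∖ R)') and 13 ∈ (P ∩ S), so 13 ∈ ((S ∪ R') △ (S ∖ R)') ∪ (P ∩ S)

Yes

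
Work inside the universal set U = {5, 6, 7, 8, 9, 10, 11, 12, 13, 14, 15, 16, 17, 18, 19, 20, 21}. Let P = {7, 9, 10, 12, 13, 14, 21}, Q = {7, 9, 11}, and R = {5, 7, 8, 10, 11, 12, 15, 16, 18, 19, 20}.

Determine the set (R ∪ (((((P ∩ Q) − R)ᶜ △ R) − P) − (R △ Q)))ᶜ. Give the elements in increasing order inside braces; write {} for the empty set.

P ∩ Q = {7, 9}
(P ∩ Q) − R = {9}
((P ∩ Q) − R)ᶜ = {5, 6, 7, 8, 10, 11, 12, 13, 14, 15, 16, 17, 18, 19, 20, 21}
((P ∩ Q) − R)ᶜ △ R = {6, 13, 14, 17, 21}
(((P ∩ Q) − R)ᶜ △ R) − P = {6, 17}
R △ Q = {5, 8, 9, 10, 12, 15, 16, 18, 19, 20}
((((P ∩ Q) − R)ᶜ △ R) − P) − (R △ Q) = {6, 17}
R ∪ (((((P ∩ Q) − R)ᶜ △ R) − P) − (R △ Q)) = {5, 6, 7, 8, 10, 11, 12, 15, 16, 17, 18, 19, 20}
(R ∪ (((((P ∩ Q) − R)ᶜ △ R) − P) − (R △ Q)))ᶜ = {9, 13, 14, 21}

{9, 13, 14, 21}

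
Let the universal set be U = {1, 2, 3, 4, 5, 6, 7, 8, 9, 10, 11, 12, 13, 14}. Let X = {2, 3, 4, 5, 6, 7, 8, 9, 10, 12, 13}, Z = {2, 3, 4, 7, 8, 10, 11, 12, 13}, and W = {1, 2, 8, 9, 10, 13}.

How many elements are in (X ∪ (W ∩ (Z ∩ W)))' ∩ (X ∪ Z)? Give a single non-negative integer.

Z ∩ W = {2, 8, 10, 13}
W ∩ (Z ∩ W) = {2, 8, 10, 13}
X ∪ (W ∩ (Z ∩ W)) = {2, 3, 4, 5, 6, 7, 8, 9, 10, 12, 13}
(X ∪ (W ∩ (Z ∩ W)))' = {1, 11, 14}
X ∪ Z = {2, 3, 4, 5, 6, 7, 8, 9, 10, 11, 12, 13}
(X ∪ (W ∩ (Z ∩ W)))' ∩ (X ∪ Z) = {11}
|(X ∪ (W ∩ (Z ∩ W)))' ∩ (X ∪ Z)| = 1

1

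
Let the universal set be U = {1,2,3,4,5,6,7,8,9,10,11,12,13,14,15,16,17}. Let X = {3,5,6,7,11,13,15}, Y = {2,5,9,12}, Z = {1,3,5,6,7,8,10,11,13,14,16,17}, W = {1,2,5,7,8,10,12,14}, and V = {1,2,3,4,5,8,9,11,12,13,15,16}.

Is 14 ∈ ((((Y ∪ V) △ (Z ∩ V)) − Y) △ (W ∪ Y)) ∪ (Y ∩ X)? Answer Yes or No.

Yes

14 ∉ Y and 14 ∉ V, so 14 ∉ Y ∪ V
14 ∈ Z and 14 ∉ V, so 14 ∉ Z ∩ V
14 ∉ (Y ∪ V) and 14 ∉ (Z ∩ V), so 14 ∉ (Y ∪ V) △ (Z ∩ V)
14 ∉ ((Y ∪ V) △ (Z ∩ V)) and 14 ∉ Y, so 14 ∉ ((Y ∪ V) △ (Z ∩ V)) − Y
14 ∈ W and 14 ∉ Y, so 14 ∈ W ∪ Y
14 ∉ (((Y ∪ V) △ (Z ∩ V)) − Y) and 14 ∈ (W ∪ Y), so 14 ∈ (((Y ∪ V) △ (Z ∩ V)) − Y) △ (W ∪ Y)
14 ∉ Y and 14 ∉ X, so 14 ∉ Y ∩ X
14 ∈ ((((Y ∪ V) △ (Z ∩ V)) − Y) △ (W ∪ Y)) and 14 ∉ (Y ∩ X), so 14 ∈ ((((Y ∪ V) △ (Z ∩ V)) − Y) △ (W ∪ Y)) ∪ (Y ∩ X)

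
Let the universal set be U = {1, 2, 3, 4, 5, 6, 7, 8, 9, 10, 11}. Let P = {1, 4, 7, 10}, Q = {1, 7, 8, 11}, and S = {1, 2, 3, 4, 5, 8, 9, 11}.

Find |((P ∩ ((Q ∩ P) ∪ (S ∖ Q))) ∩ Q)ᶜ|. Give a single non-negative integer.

Q ∩ P = {1, 7}
S ∖ Q = {2, 3, 4, 5, 9}
(Q ∩ P) ∪ (S ∖ Q) = {1, 2, 3, 4, 5, 7, 9}
P ∩ ((Q ∩ P) ∪ (S ∖ Q)) = {1, 4, 7}
(P ∩ ((Q ∩ P) ∪ (S ∖ Q))) ∩ Q = {1, 7}
((P ∩ ((Q ∩ P) ∪ (S ∖ Q))) ∩ Q)ᶜ = {2, 3, 4, 5, 6, 8, 9, 10, 11}
|((P ∩ ((Q ∩ P) ∪ (S ∖ Q))) ∩ Q)ᶜ| = 9

9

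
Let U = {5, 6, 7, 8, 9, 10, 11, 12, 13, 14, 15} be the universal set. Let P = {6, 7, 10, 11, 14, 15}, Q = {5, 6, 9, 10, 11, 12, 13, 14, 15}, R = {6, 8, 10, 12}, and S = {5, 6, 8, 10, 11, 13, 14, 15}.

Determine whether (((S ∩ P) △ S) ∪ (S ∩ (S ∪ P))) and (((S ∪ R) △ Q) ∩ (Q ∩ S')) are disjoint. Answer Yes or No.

Yes

S ∩ P = {6, 10, 11, 14, 15}
(S ∩ P) △ S = {5, 8, 13}
S ∪ P = {5, 6, 7, 8, 10, 11, 13, 14, 15}
S ∩ (S ∪ P) = {5, 6, 8, 10, 11, 13, 14, 15}
((S ∩ P) △ S) ∪ (S ∩ (S ∪ P)) = {5, 6, 8, 10, 11, 13, 14, 15}
S ∪ R = {5, 6, 8, 10, 11, 12, 13, 14, 15}
(S ∪ R) △ Q = {8, 9}
S' = {7, 9, 12}
Q ∩ S' = {9, 12}
((S ∪ R) △ Q) ∩ (Q ∩ S') = {9}
{5, 6, 8, 10, 11, 13, 14, 15} and {9} share no elements.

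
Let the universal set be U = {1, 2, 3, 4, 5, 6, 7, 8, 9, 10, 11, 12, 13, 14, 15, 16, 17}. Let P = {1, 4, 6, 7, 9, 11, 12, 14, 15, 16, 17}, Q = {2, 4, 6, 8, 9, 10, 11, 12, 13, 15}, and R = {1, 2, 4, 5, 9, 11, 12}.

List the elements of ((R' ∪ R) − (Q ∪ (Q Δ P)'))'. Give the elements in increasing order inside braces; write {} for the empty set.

R' = {3, 6, 7, 8, 10, 13, 14, 15, 16, 17}
R' ∪ R = {1, 2, 3, 4, 5, 6, 7, 8, 9, 10, 11, 12, 13, 14, 15, 16, 17}
Q Δ P = {1, 2, 7, 8, 10, 13, 14, 16, 17}
(Q Δ P)' = {3, 4, 5, 6, 9, 11, 12, 15}
Q ∪ (Q Δ P)' = {2, 3, 4, 5, 6, 8, 9, 10, 11, 12, 13, 15}
(R' ∪ R) − (Q ∪ (Q Δ P)') = {1, 7, 14, 16, 17}
((R' ∪ R) − (Q ∪ (Q Δ P)'))' = {2, 3, 4, 5, 6, 8, 9, 10, 11, 12, 13, 15}

{2, 3, 4, 5, 6, 8, 9, 10, 11, 12, 13, 15}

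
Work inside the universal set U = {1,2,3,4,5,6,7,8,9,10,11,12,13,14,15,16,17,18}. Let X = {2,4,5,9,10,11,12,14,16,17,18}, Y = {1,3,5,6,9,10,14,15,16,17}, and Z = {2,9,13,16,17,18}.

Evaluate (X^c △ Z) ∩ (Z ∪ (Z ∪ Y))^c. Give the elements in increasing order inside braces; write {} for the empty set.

X^c = {1,3,6,7,8,13,15}
X^c △ Z = {1,2,3,6,7,8,9,15,16,17,18}
Z ∪ Y = {1,2,3,5,6,9,10,13,14,15,16,17,18}
Z ∪ (Z ∪ Y) = {1,2,3,5,6,9,10,13,14,15,16,17,18}
(Z ∪ (Z ∪ Y))^c = {4,7,8,11,12}
(X^c △ Z) ∩ (Z ∪ (Z ∪ Y))^c = {7,8}

{7,8}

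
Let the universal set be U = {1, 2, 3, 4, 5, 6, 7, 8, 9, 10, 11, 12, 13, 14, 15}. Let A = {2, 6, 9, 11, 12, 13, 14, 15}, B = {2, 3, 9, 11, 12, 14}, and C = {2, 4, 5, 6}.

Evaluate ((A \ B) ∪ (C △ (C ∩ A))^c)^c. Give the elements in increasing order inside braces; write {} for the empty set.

{4, 5}

A \ B = {6, 13, 15}
C ∩ A = {2, 6}
C △ (C ∩ A) = {4, 5}
(C △ (C ∩ A))^c = {1, 2, 3, 6, 7, 8, 9, 10, 11, 12, 13, 14, 15}
(A \ B) ∪ (C △ (C ∩ A))^c = {1, 2, 3, 6, 7, 8, 9, 10, 11, 12, 13, 14, 15}
((A \ B) ∪ (C △ (C ∩ A))^c)^c = {4, 5}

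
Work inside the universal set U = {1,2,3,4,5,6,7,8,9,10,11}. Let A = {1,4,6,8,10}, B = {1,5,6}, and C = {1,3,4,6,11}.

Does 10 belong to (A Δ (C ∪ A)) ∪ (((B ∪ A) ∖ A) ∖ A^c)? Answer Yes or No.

No

10 ∉ C and 10 ∈ A, so 10 ∈ C ∪ A
10 ∈ A and 10 ∈ (C ∪ A), so 10 ∉ A Δ (C ∪ A)
10 ∉ B and 10 ∈ A, so 10 ∈ B ∪ A
10 ∈ (B ∪ A) and 10 ∈ A, so 10 ∉ (B ∪ A) ∖ A
10 ∈ A, so 10 ∉ A^c
10 ∉ ((B ∪ A) ∖ A) and 10 ∉ A^c, so 10 ∉ ((B ∪ A) ∖ A) ∖ A^c
10 ∉ (A Δ (C ∪ A)) and 10 ∉ (((B ∪ A) ∖ A) ∖ A^c), so 10 ∉ (A Δ (C ∪ A)) ∪ (((B ∪ A) ∖ A) ∖ A^c)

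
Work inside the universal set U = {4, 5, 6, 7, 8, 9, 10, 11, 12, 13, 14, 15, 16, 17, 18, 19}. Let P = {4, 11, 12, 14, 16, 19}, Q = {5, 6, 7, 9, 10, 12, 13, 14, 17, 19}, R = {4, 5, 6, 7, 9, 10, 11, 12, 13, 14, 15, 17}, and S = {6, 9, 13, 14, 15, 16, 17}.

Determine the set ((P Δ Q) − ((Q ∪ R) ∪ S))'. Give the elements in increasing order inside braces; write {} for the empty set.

P Δ Q = {4, 5, 6, 7, 9, 10, 11, 13, 16, 17}
Q ∪ R = {4, 5, 6, 7, 9, 10, 11, 12, 13, 14, 15, 17, 19}
(Q ∪ R) ∪ S = {4, 5, 6, 7, 9, 10, 11, 12, 13, 14, 15, 16, 17, 19}
(P Δ Q) − ((Q ∪ R) ∪ S) = {}
((P Δ Q) − ((Q ∪ R) ∪ S))' = {4, 5, 6, 7, 8, 9, 10, 11, 12, 13, 14, 15, 16, 17, 18, 19}

{4, 5, 6, 7, 8, 9, 10, 11, 12, 13, 14, 15, 16, 17, 18, 19}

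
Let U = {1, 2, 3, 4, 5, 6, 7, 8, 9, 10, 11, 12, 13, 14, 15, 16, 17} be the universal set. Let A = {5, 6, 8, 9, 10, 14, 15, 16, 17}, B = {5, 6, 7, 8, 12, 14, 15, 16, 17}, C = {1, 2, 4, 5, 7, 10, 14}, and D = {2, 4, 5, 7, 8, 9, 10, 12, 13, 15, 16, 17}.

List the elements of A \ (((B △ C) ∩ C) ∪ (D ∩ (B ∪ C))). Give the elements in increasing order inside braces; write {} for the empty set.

{6, 9, 14}

B △ C = {1, 2, 4, 6, 8, 10, 12, 15, 16, 17}
(B △ C) ∩ C = {1, 2, 4, 10}
B ∪ C = {1, 2, 4, 5, 6, 7, 8, 10, 12, 14, 15, 16, 17}
D ∩ (B ∪ C) = {2, 4, 5, 7, 8, 10, 12, 15, 16, 17}
((B △ C) ∩ C) ∪ (D ∩ (B ∪ C)) = {1, 2, 4, 5, 7, 8, 10, 12, 15, 16, 17}
A \ (((B △ C) ∩ C) ∪ (D ∩ (B ∪ C))) = {6, 9, 14}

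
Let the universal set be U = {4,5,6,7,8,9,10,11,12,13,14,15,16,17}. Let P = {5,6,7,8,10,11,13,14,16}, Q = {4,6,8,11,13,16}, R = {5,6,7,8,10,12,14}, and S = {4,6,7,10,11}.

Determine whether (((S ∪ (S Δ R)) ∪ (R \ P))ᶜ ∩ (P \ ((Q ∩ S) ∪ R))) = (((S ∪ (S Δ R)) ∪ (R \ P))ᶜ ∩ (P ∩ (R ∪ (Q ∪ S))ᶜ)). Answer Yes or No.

No

S Δ R = {4,5,8,11,12,14}
S ∪ (S Δ R) = {4,5,6,7,8,10,11,12,14}
R \ P = {12}
(S ∪ (S Δ R)) ∪ (R \ P) = {4,5,6,7,8,10,11,12,14}
((S ∪ (S Δ R)) ∪ (R \ P))ᶜ = {9,13,15,16,17}
Q ∩ S = {4,6,11}
(Q ∩ S) ∪ R = {4,5,6,7,8,10,11,12,14}
P \ ((Q ∩ S) ∪ R) = {13,16}
((S ∪ (S Δ R)) ∪ (R \ P))ᶜ ∩ (P \ ((Q ∩ S) ∪ R)) = {13,16}
Q ∪ S = {4,6,7,8,10,11,13,16}
R ∪ (Q ∪ S) = {4,5,6,7,8,10,11,12,13,14,16}
(R ∪ (Q ∪ S))ᶜ = {9,15,17}
P ∩ (R ∪ (Q ∪ S))ᶜ = {}
((S ∪ (S Δ R)) ∪ (R \ P))ᶜ ∩ (P ∩ (R ∪ (Q ∪ S))ᶜ) = {}
13 ∈ ((S ∪ (S Δ R)) ∪ (R \ P))ᶜ ∩ (P \ ((Q ∩ S) ∪ R)) but 13 ∉ ((S ∪ (S Δ R)) ∪ (R \ P))ᶜ ∩ (P ∩ (R ∪ (Q ∪ S))ᶜ), so they differ.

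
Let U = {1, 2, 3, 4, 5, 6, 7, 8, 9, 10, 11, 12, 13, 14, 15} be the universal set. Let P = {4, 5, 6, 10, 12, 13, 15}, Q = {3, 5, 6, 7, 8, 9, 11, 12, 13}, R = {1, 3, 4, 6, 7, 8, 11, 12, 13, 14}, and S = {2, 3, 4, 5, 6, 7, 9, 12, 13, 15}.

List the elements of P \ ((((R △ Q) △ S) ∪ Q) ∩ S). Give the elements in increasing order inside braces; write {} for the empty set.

{4, 10}

R △ Q = {1, 4, 5, 9, 14}
(R △ Q) △ S = {1, 2, 3, 6, 7, 12, 13, 14, 15}
((R △ Q) △ S) ∪ Q = {1, 2, 3, 5, 6, 7, 8, 9, 11, 12, 13, 14, 15}
(((R △ Q) △ S) ∪ Q) ∩ S = {2, 3, 5, 6, 7, 9, 12, 13, 15}
P \ ((((R △ Q) △ S) ∪ Q) ∩ S) = {4, 10}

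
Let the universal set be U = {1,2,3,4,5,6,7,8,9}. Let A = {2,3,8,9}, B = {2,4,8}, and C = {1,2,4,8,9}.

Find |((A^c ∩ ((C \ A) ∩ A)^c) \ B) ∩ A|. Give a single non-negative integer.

A^c = {1,4,5,6,7}
C \ A = {1,4}
(C \ A) ∩ A = {}
((C \ A) ∩ A)^c = {1,2,3,4,5,6,7,8,9}
A^c ∩ ((C \ A) ∩ A)^c = {1,4,5,6,7}
(A^c ∩ ((C \ A) ∩ A)^c) \ B = {1,5,6,7}
((A^c ∩ ((C \ A) ∩ A)^c) \ B) ∩ A = {}
|((A^c ∩ ((C \ A) ∩ A)^c) \ B) ∩ A| = 0

0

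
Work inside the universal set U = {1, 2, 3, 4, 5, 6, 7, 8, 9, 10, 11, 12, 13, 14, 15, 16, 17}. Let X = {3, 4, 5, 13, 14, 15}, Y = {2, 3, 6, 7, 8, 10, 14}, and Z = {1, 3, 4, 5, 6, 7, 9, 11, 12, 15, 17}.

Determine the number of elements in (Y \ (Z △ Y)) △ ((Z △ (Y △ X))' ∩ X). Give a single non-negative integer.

Z △ Y = {1, 2, 4, 5, 8, 9, 10, 11, 12, 14, 15, 17}
Y \ (Z △ Y) = {3, 6, 7}
Y △ X = {2, 4, 5, 6, 7, 8, 10, 13, 15}
Z △ (Y △ X) = {1, 2, 3, 8, 9, 10, 11, 12, 13, 17}
(Z △ (Y △ X))' = {4, 5, 6, 7, 14, 15, 16}
(Z △ (Y △ X))' ∩ X = {4, 5, 14, 15}
(Y \ (Z △ Y)) △ ((Z △ (Y △ X))' ∩ X) = {3, 4, 5, 6, 7, 14, 15}
|(Y \ (Z △ Y)) △ ((Z △ (Y △ X))' ∩ X)| = 7

7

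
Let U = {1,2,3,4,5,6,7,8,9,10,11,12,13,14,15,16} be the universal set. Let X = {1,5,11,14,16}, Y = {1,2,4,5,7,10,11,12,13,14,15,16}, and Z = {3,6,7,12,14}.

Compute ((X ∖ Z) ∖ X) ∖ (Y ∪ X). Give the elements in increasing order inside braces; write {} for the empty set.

{}

X ∖ Z = {1,5,11,16}
(X ∖ Z) ∖ X = {}
Y ∪ X = {1,2,4,5,7,10,11,12,13,14,15,16}
((X ∖ Z) ∖ X) ∖ (Y ∪ X) = {}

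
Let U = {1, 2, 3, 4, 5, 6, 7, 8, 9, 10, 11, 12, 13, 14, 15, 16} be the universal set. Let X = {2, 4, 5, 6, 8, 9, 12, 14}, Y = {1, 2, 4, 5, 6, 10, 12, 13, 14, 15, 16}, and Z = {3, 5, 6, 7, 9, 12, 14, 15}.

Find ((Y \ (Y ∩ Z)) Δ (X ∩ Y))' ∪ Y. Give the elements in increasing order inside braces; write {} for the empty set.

Y ∩ Z = {5, 6, 12, 14, 15}
Y \ (Y ∩ Z) = {1, 2, 4, 10, 13, 16}
X ∩ Y = {2, 4, 5, 6, 12, 14}
(Y \ (Y ∩ Z)) Δ (X ∩ Y) = {1, 5, 6, 10, 12, 13, 14, 16}
((Y \ (Y ∩ Z)) Δ (X ∩ Y))' = {2, 3, 4, 7, 8, 9, 11, 15}
((Y \ (Y ∩ Z)) Δ (X ∩ Y))' ∪ Y = {1, 2, 3, 4, 5, 6, 7, 8, 9, 10, 11, 12, 13, 14, 15, 16}

{1, 2, 3, 4, 5, 6, 7, 8, 9, 10, 11, 12, 13, 14, 15, 16}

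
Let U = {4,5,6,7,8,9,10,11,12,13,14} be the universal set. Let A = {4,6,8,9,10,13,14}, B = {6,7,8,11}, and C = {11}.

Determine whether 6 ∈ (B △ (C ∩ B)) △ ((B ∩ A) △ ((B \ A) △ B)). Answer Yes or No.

Yes

6 ∉ C and 6 ∈ B, so 6 ∉ C ∩ B
6 ∈ B and 6 ∉ (C ∩ B), so 6 ∈ B △ (C ∩ B)
6 ∈ B and 6 ∈ A, so 6 ∈ B ∩ A
6 ∈ B and 6 ∈ A, so 6 ∉ B \ A
6 ∉ (B \ A) and 6 ∈ B, so 6 ∈ (B \ A) △ B
6 ∈ (B ∩ A) and 6 ∈ ((B \ A) △ B), so 6 ∉ (B ∩ A) △ ((B \ A) △ B)
6 ∈ (B △ (C ∩ B)) and 6 ∉ ((B ∩ A) △ ((B \ A) △ B)), so 6 ∈ (B △ (C ∩ B)) △ ((B ∩ A) △ ((B \ A) △ B))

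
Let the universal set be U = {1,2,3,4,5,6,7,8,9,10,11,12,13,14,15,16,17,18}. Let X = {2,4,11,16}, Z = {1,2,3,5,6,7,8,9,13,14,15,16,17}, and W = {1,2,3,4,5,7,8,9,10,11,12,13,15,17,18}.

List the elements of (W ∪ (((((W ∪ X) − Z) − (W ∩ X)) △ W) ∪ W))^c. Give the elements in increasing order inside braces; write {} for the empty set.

W ∪ X = {1,2,3,4,5,7,8,9,10,11,12,13,15,16,17,18}
(W ∪ X) − Z = {4,10,11,12,18}
W ∩ X = {2,4,11}
((W ∪ X) − Z) − (W ∩ X) = {10,12,18}
(((W ∪ X) − Z) − (W ∩ X)) △ W = {1,2,3,4,5,7,8,9,11,13,15,17}
((((W ∪ X) − Z) − (W ∩ X)) △ W) ∪ W = {1,2,3,4,5,7,8,9,10,11,12,13,15,17,18}
W ∪ (((((W ∪ X) − Z) − (W ∩ X)) △ W) ∪ W) = {1,2,3,4,5,7,8,9,10,11,12,13,15,17,18}
(W ∪ (((((W ∪ X) − Z) − (W ∩ X)) △ W) ∪ W))^c = {6,14,16}

{6,14,16}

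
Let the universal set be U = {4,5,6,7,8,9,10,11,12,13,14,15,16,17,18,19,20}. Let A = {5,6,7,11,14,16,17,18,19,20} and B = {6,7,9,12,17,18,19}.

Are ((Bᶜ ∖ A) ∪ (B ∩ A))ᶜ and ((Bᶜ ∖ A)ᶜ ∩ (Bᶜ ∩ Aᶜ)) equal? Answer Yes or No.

Bᶜ = {4,5,8,10,11,13,14,15,16,20}
Bᶜ ∖ A = {4,8,10,13,15}
B ∩ A = {6,7,17,18,19}
(Bᶜ ∖ A) ∪ (B ∩ A) = {4,6,7,8,10,13,15,17,18,19}
((Bᶜ ∖ A) ∪ (B ∩ A))ᶜ = {5,9,11,12,14,16,20}
(Bᶜ ∖ A)ᶜ = {5,6,7,9,11,12,14,16,17,18,19,20}
Aᶜ = {4,8,9,10,12,13,15}
Bᶜ ∩ Aᶜ = {4,8,10,13,15}
(Bᶜ ∖ A)ᶜ ∩ (Bᶜ ∩ Aᶜ) = {}
5 ∈ ((Bᶜ ∖ A) ∪ (B ∩ A))ᶜ but 5 ∉ (Bᶜ ∖ A)ᶜ ∩ (Bᶜ ∩ Aᶜ), so they differ.

No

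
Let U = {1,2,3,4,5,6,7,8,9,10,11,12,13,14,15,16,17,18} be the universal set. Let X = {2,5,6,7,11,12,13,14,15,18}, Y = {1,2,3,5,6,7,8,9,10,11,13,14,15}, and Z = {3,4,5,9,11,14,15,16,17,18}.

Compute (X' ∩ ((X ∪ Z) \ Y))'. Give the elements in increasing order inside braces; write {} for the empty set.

X' = {1,3,4,8,9,10,16,17}
X ∪ Z = {2,3,4,5,6,7,9,11,12,13,14,15,16,17,18}
(X ∪ Z) \ Y = {4,12,16,17,18}
X' ∩ ((X ∪ Z) \ Y) = {4,16,17}
(X' ∩ ((X ∪ Z) \ Y))' = {1,2,3,5,6,7,8,9,10,11,12,13,14,15,18}

{1,2,3,5,6,7,8,9,10,11,12,13,14,15,18}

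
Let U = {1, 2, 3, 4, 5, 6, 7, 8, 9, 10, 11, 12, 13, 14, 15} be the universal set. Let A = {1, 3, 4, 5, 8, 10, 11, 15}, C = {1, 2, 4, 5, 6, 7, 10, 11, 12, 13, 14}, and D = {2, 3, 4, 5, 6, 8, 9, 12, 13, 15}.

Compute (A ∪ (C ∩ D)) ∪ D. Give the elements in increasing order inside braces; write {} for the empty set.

C ∩ D = {2, 4, 5, 6, 12, 13}
A ∪ (C ∩ D) = {1, 2, 3, 4, 5, 6, 8, 10, 11, 12, 13, 15}
(A ∪ (C ∩ D)) ∪ D = {1, 2, 3, 4, 5, 6, 8, 9, 10, 11, 12, 13, 15}

{1, 2, 3, 4, 5, 6, 8, 9, 10, 11, 12, 13, 15}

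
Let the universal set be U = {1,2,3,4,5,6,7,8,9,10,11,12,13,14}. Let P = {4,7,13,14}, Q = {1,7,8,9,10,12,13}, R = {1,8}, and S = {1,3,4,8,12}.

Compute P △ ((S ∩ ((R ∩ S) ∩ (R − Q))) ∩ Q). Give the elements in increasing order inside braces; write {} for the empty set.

R ∩ S = {1,8}
R − Q = {}
(R ∩ S) ∩ (R − Q) = {}
S ∩ ((R ∩ S) ∩ (R − Q)) = {}
(S ∩ ((R ∩ S) ∩ (R − Q))) ∩ Q = {}
P △ ((S ∩ ((R ∩ S) ∩ (R − Q))) ∩ Q) = {4,7,13,14}

{4,7,13,14}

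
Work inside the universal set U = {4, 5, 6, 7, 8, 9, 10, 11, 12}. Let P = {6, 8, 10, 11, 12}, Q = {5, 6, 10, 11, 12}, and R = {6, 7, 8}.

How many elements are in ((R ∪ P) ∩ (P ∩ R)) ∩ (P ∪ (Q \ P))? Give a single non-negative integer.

2

R ∪ P = {6, 7, 8, 10, 11, 12}
P ∩ R = {6, 8}
(R ∪ P) ∩ (P ∩ R) = {6, 8}
Q \ P = {5}
P ∪ (Q \ P) = {5, 6, 8, 10, 11, 12}
((R ∪ P) ∩ (P ∩ R)) ∩ (P ∪ (Q \ P)) = {6, 8}
|((R ∪ P) ∩ (P ∩ R)) ∩ (P ∪ (Q \ P))| = 2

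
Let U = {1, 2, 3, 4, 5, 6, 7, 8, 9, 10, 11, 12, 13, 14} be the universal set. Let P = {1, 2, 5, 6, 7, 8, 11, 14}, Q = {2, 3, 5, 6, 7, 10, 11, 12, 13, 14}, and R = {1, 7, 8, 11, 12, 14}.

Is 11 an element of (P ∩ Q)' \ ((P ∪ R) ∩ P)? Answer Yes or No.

11 ∈ P and 11 ∈ Q, so 11 ∈ P ∩ Q
11 ∉ (P ∩ Q)' since 11 ∈ (P ∩ Q)
11 ∈ P and 11 ∈ R, so 11 ∈ P ∪ R
11 ∈ (P ∪ R) and 11 ∈ P, so 11 ∈ (P ∪ R) ∩ P
11 ∉ (P ∩ Q)' and 11 ∈ ((P ∪ R) ∩ P), so 11 ∉ (P ∩ Q)' \ ((P ∪ R) ∩ P)

No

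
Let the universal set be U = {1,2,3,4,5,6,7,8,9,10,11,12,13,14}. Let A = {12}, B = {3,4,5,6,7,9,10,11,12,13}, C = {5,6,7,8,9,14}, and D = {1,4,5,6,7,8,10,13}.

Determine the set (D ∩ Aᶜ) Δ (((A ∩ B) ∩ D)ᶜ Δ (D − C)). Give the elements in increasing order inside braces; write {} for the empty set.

{1,2,3,4,9,10,11,12,13,14}

Aᶜ = {1,2,3,4,5,6,7,8,9,10,11,13,14}
D ∩ Aᶜ = {1,4,5,6,7,8,10,13}
A ∩ B = {12}
(A ∩ B) ∩ D = {}
((A ∩ B) ∩ D)ᶜ = {1,2,3,4,5,6,7,8,9,10,11,12,13,14}
D − C = {1,4,10,13}
((A ∩ B) ∩ D)ᶜ Δ (D − C) = {2,3,5,6,7,8,9,11,12,14}
(D ∩ Aᶜ) Δ (((A ∩ B) ∩ D)ᶜ Δ (D − C)) = {1,2,3,4,9,10,11,12,13,14}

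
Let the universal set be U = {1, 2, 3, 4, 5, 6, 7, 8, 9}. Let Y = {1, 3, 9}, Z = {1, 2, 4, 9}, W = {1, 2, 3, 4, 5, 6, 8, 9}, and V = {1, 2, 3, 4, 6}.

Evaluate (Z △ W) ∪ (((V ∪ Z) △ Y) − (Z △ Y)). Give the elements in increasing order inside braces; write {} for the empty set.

Z △ W = {3, 5, 6, 8}
V ∪ Z = {1, 2, 3, 4, 6, 9}
(V ∪ Z) △ Y = {2, 4, 6}
Z △ Y = {2, 3, 4}
((V ∪ Z) △ Y) − (Z △ Y) = {6}
(Z △ W) ∪ (((V ∪ Z) △ Y) − (Z △ Y)) = {3, 5, 6, 8}

{3, 5, 6, 8}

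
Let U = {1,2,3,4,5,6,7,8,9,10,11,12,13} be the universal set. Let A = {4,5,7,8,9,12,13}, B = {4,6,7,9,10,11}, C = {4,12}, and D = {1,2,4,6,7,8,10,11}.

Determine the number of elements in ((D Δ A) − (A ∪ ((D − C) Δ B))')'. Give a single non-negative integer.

D Δ A = {1,2,5,6,9,10,11,12,13}
D − C = {1,2,6,7,8,10,11}
(D − C) Δ B = {1,2,4,8,9}
A ∪ ((D − C) Δ B) = {1,2,4,5,7,8,9,12,13}
(A ∪ ((D − C) Δ B))' = {3,6,10,11}
(D Δ A) − (A ∪ ((D − C) Δ B))' = {1,2,5,9,12,13}
((D Δ A) − (A ∪ ((D − C) Δ B))')' = {3,4,6,7,8,10,11}
|((D Δ A) − (A ∪ ((D − C) Δ B))')'| = 7

7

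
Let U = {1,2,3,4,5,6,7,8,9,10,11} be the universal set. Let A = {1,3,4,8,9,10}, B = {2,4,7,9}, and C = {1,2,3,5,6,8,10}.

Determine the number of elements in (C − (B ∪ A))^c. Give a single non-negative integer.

B ∪ A = {1,2,3,4,7,8,9,10}
C − (B ∪ A) = {5,6}
(C − (B ∪ A))^c = {1,2,3,4,7,8,9,10,11}
|(C − (B ∪ A))^c| = 9

9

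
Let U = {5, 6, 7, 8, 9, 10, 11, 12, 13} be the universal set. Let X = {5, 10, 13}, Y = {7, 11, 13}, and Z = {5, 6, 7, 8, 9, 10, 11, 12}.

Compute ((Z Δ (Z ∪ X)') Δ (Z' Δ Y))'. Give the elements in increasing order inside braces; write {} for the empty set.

Z ∪ X = {5, 6, 7, 8, 9, 10, 11, 12, 13}
(Z ∪ X)' = {}
Z Δ (Z ∪ X)' = {5, 6, 7, 8, 9, 10, 11, 12}
Z' = {13}
Z' Δ Y = {7, 11}
(Z Δ (Z ∪ X)') Δ (Z' Δ Y) = {5, 6, 8, 9, 10, 12}
((Z Δ (Z ∪ X)') Δ (Z' Δ Y))' = {7, 11, 13}

{7, 11, 13}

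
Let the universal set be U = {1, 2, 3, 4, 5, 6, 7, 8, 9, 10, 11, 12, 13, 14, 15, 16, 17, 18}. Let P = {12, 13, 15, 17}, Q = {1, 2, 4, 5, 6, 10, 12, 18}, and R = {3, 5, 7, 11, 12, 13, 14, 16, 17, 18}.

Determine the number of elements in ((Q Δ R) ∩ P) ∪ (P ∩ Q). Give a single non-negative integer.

Q Δ R = {1, 2, 3, 4, 6, 7, 10, 11, 13, 14, 16, 17}
(Q Δ R) ∩ P = {13, 17}
P ∩ Q = {12}
((Q Δ R) ∩ P) ∪ (P ∩ Q) = {12, 13, 17}
|((Q Δ R) ∩ P) ∪ (P ∩ Q)| = 3

3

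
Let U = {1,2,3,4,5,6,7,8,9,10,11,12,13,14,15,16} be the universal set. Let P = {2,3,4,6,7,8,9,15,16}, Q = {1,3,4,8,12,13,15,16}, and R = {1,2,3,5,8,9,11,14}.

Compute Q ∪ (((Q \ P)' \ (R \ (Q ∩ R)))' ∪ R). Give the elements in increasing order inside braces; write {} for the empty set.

{1,2,3,4,5,8,9,11,12,13,14,15,16}

Q \ P = {1,12,13}
(Q \ P)' = {2,3,4,5,6,7,8,9,10,11,14,15,16}
Q ∩ R = {1,3,8}
R \ (Q ∩ R) = {2,5,9,11,14}
(Q \ P)' \ (R \ (Q ∩ R)) = {3,4,6,7,8,10,15,16}
((Q \ P)' \ (R \ (Q ∩ R)))' = {1,2,5,9,11,12,13,14}
((Q \ P)' \ (R \ (Q ∩ R)))' ∪ R = {1,2,3,5,8,9,11,12,13,14}
Q ∪ (((Q \ P)' \ (R \ (Q ∩ R)))' ∪ R) = {1,2,3,4,5,8,9,11,12,13,14,15,16}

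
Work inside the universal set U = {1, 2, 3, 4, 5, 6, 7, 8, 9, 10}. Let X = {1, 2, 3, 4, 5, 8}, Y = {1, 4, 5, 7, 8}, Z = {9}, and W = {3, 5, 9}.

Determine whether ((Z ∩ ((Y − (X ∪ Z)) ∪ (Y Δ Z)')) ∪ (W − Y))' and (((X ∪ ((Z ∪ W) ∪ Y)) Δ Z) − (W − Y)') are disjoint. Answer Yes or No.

Yes

X ∪ Z = {1, 2, 3, 4, 5, 8, 9}
Y − (X ∪ Z) = {7}
Y Δ Z = {1, 4, 5, 7, 8, 9}
(Y Δ Z)' = {2, 3, 6, 10}
(Y − (X ∪ Z)) ∪ (Y Δ Z)' = {2, 3, 6, 7, 10}
Z ∩ ((Y − (X ∪ Z)) ∪ (Y Δ Z)') = {}
W − Y = {3, 9}
(Z ∩ ((Y − (X ∪ Z)) ∪ (Y Δ Z)')) ∪ (W − Y) = {3, 9}
((Z ∩ ((Y − (X ∪ Z)) ∪ (Y Δ Z)')) ∪ (W − Y))' = {1, 2, 4, 5, 6, 7, 8, 10}
Z ∪ W = {3, 5, 9}
(Z ∪ W) ∪ Y = {1, 3, 4, 5, 7, 8, 9}
X ∪ ((Z ∪ W) ∪ Y) = {1, 2, 3, 4, 5, 7, 8, 9}
(X ∪ ((Z ∪ W) ∪ Y)) Δ Z = {1, 2, 3, 4, 5, 7, 8}
(W − Y)' = {1, 2, 4, 5, 6, 7, 8, 10}
((X ∪ ((Z ∪ W) ∪ Y)) Δ Z) − (W − Y)' = {3}
{1, 2, 4, 5, 6, 7, 8, 10} and {3} share no elements.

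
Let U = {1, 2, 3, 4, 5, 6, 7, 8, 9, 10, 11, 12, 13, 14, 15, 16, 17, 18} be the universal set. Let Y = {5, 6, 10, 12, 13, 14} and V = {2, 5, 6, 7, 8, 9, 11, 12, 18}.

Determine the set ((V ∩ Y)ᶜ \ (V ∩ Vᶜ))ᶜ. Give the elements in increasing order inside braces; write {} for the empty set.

{5, 6, 12}

V ∩ Y = {5, 6, 12}
(V ∩ Y)ᶜ = {1, 2, 3, 4, 7, 8, 9, 10, 11, 13, 14, 15, 16, 17, 18}
Vᶜ = {1, 3, 4, 10, 13, 14, 15, 16, 17}
V ∩ Vᶜ = {}
(V ∩ Y)ᶜ \ (V ∩ Vᶜ) = {1, 2, 3, 4, 7, 8, 9, 10, 11, 13, 14, 15, 16, 17, 18}
((V ∩ Y)ᶜ \ (V ∩ Vᶜ))ᶜ = {5, 6, 12}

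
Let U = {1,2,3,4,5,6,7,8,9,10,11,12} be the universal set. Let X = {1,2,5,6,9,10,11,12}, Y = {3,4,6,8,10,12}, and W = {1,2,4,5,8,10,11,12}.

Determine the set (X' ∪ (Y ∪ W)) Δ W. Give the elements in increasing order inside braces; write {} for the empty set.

{3,6,7}

X' = {3,4,7,8}
Y ∪ W = {1,2,3,4,5,6,8,10,11,12}
X' ∪ (Y ∪ W) = {1,2,3,4,5,6,7,8,10,11,12}
(X' ∪ (Y ∪ W)) Δ W = {3,6,7}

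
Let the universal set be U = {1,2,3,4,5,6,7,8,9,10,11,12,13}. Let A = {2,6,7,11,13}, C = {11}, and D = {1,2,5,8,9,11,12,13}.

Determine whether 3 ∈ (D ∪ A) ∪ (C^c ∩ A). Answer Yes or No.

No

3 ∉ D and 3 ∉ A, so 3 ∉ D ∪ A
3 ∉ C, so 3 ∈ C^c
3 ∈ C^c and 3 ∉ A, so 3 ∉ C^c ∩ A
3 ∉ (D ∪ A) and 3 ∉ (C^c ∩ A), so 3 ∉ (D ∪ A) ∪ (C^c ∩ A)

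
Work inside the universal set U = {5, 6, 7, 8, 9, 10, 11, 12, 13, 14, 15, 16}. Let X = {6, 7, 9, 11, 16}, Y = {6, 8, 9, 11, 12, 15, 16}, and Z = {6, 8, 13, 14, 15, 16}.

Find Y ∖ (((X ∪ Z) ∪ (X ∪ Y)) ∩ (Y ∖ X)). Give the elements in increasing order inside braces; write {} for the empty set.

X ∪ Z = {6, 7, 8, 9, 11, 13, 14, 15, 16}
X ∪ Y = {6, 7, 8, 9, 11, 12, 15, 16}
(X ∪ Z) ∪ (X ∪ Y) = {6, 7, 8, 9, 11, 12, 13, 14, 15, 16}
Y ∖ X = {8, 12, 15}
((X ∪ Z) ∪ (X ∪ Y)) ∩ (Y ∖ X) = {8, 12, 15}
Y ∖ (((X ∪ Z) ∪ (X ∪ Y)) ∩ (Y ∖ X)) = {6, 9, 11, 16}

{6, 9, 11, 16}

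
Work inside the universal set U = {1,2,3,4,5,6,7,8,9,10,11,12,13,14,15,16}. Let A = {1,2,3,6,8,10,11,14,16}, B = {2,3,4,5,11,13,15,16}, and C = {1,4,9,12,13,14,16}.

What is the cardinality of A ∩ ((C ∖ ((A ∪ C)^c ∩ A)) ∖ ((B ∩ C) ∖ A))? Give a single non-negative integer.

3

A ∪ C = {1,2,3,4,6,8,9,10,11,12,13,14,16}
(A ∪ C)^c = {5,7,15}
(A ∪ C)^c ∩ A = {}
C ∖ ((A ∪ C)^c ∩ A) = {1,4,9,12,13,14,16}
B ∩ C = {4,13,16}
(B ∩ C) ∖ A = {4,13}
(C ∖ ((A ∪ C)^c ∩ A)) ∖ ((B ∩ C) ∖ A) = {1,9,12,14,16}
A ∩ ((C ∖ ((A ∪ C)^c ∩ A)) ∖ ((B ∩ C) ∖ A)) = {1,14,16}
|A ∩ ((C ∖ ((A ∪ C)^c ∩ A)) ∖ ((B ∩ C) ∖ A))| = 3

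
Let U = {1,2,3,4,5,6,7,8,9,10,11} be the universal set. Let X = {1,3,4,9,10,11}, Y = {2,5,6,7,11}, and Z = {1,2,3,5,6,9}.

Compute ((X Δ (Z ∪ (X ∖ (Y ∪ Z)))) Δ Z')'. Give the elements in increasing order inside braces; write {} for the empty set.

{1,3,9,11}

Y ∪ Z = {1,2,3,5,6,7,9,11}
X ∖ (Y ∪ Z) = {4,10}
Z ∪ (X ∖ (Y ∪ Z)) = {1,2,3,4,5,6,9,10}
X Δ (Z ∪ (X ∖ (Y ∪ Z))) = {2,5,6,11}
Z' = {4,7,8,10,11}
(X Δ (Z ∪ (X ∖ (Y ∪ Z)))) Δ Z' = {2,4,5,6,7,8,10}
((X Δ (Z ∪ (X ∖ (Y ∪ Z)))) Δ Z')' = {1,3,9,11}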